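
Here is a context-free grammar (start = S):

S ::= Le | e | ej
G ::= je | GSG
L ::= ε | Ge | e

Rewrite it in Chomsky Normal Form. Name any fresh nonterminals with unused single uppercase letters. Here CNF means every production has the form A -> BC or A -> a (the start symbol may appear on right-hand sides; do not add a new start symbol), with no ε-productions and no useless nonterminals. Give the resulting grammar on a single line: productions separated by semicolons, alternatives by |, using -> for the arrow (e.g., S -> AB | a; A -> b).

S -> e | BA | LB; A -> j; B -> e; C -> SG; G -> AB | GC; L -> e | GB

Nullable: {L}; after ε-elimination: S -> e | Le | ej; G -> je | GSG; L -> e | Ge.
No unit productions to eliminate.
TERM: introduce B -> e, A -> j and substitute in every rule of length ≥2.
BIN: G -> GSG becomes G -> GC, C -> SG.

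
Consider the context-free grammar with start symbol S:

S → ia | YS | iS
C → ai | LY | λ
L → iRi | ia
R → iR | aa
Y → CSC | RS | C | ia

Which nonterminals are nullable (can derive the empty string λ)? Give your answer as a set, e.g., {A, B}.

Directly nullable (have an ε-rule): {C}.
Y is nullable via Y -> C (every symbol on the right is already known nullable).
Not nullable: L, R, S — each has a terminal in every rule's right-hand side or depends on a non-nullable symbol.

{C, Y}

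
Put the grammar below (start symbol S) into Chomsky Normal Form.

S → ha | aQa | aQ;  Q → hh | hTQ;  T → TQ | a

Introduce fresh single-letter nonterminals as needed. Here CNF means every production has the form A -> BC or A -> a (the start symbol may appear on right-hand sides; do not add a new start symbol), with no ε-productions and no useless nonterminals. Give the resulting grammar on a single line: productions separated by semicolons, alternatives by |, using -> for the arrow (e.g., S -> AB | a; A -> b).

S -> AB | BD | BQ; A -> h; B -> a; C -> TQ; D -> QB; Q -> AA | AC; T -> a | TQ

No ε-productions.
No unit productions to eliminate.
TERM: introduce B -> a, A -> h and substitute in every rule of length ≥2.
BIN: Q -> ATQ becomes Q -> AC, C -> TQ; S -> BQB becomes S -> BD, D -> QB.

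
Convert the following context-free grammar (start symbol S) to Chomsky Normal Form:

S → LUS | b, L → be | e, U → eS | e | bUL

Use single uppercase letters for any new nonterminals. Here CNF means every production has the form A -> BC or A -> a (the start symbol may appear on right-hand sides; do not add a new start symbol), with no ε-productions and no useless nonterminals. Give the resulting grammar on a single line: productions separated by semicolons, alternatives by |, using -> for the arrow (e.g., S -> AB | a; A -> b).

No ε-productions.
No unit productions to eliminate.
TERM: introduce A -> b, B -> e and substitute in every rule of length ≥2.
BIN: S -> LUS becomes S -> LC, C -> US; U -> AUL becomes U -> AD, D -> UL.

S -> b | LC; A -> b; B -> e; C -> US; D -> UL; L -> e | AB; U -> e | AD | BS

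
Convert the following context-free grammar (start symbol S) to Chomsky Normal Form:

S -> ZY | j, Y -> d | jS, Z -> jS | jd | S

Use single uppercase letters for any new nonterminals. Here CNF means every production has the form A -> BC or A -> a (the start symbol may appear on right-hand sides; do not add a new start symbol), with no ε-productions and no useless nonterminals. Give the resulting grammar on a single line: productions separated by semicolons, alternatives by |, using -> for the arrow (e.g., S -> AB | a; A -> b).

S -> j | ZY; A -> j; B -> d; Y -> d | AS; Z -> j | AB | AS | ZY

No ε-productions.
After unit-elimination: S -> j | ZY; Y -> d | jS; Z -> j | ZY | jS | jd.
TERM: introduce B -> d, A -> j and substitute in every rule of length ≥2.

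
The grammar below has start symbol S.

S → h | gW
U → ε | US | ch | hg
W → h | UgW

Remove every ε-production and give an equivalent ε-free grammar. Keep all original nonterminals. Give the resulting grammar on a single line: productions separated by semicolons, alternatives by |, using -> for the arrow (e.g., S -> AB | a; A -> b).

Nullable set: {U}.
Drop U -> ε.
U -> US: U nullable, giving S | US.
W -> UgW: U nullable, giving UgW | gW.
Unchanged (no nullable symbols): S -> gW; S -> h; U -> ch; U -> hg; W -> h.

S -> h | gW; U -> S | US | ch | hg; W -> h | gW | UgW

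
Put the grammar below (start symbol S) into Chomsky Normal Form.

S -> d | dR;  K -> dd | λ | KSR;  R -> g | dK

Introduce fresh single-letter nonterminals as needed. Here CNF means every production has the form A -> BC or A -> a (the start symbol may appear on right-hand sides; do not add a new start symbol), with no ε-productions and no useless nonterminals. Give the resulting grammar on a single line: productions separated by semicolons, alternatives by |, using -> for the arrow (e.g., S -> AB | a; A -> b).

S -> d | AR; A -> d; B -> SR; K -> AA | KB | SR; R -> d | g | AK

Nullable: {K}; after ε-elimination: S -> d | dR; K -> SR | dd | KSR; R -> d | g | dK.
No unit productions to eliminate.
TERM: introduce A -> d and substitute in every rule of length ≥2.
BIN: K -> KSR becomes K -> KB, B -> SR.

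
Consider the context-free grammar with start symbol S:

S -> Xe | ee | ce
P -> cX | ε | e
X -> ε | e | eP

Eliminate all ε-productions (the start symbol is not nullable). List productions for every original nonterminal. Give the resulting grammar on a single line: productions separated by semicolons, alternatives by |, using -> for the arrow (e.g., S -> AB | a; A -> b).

S -> e | Xe | ce | ee; P -> c | e | cX; X -> e | eP

Nullable set: {P, X}.
S -> Xe: X nullable, giving Xe | e.
Drop P -> ε.
P -> cX: X nullable, giving c | cX.
Drop X -> ε.
X -> eP: P nullable, giving e | eP.
Unchanged (no nullable symbols): S -> ce; S -> ee; P -> e; X -> e.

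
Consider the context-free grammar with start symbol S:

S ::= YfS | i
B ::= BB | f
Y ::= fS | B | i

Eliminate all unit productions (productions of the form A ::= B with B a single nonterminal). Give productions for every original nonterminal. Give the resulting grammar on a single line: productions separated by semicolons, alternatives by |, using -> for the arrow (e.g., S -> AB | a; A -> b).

Unit productions: Y->B.
Unit pairs (A ⇒* B via units): (Y,B).
S: inherits non-unit rules of {S} → YfS | i.
B: inherits non-unit rules of {B} → BB | f.
Y: inherits non-unit rules of {B, Y} → BB | f | fS | i.

S -> i | YfS; B -> f | BB; Y -> f | i | BB | fS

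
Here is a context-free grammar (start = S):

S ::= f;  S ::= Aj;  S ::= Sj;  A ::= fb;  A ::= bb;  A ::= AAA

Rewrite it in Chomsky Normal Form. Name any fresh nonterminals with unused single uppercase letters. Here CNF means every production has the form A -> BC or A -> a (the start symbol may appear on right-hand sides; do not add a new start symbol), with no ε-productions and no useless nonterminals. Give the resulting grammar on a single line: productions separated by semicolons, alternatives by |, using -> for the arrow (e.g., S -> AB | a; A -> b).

S -> f | AD | SD; A -> AE | BB | CB; B -> b; C -> f; D -> j; E -> AA

No ε-productions.
No unit productions to eliminate.
TERM: introduce B -> b, C -> f, D -> j and substitute in every rule of length ≥2.
BIN: A -> AAA becomes A -> AE, E -> AA.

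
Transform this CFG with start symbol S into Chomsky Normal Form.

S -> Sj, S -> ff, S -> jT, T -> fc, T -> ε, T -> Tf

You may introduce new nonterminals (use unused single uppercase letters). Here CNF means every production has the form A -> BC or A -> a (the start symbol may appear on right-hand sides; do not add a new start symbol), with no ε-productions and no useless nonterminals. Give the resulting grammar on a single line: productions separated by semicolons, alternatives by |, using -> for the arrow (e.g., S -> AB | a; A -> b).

S -> j | AT | BB | SA; A -> j; B -> f; C -> c; T -> f | BC | TB

Nullable: {T}; after ε-elimination: S -> j | Sj | ff | jT; T -> f | Tf | fc.
No unit productions to eliminate.
TERM: introduce C -> c, B -> f, A -> j and substitute in every rule of length ≥2.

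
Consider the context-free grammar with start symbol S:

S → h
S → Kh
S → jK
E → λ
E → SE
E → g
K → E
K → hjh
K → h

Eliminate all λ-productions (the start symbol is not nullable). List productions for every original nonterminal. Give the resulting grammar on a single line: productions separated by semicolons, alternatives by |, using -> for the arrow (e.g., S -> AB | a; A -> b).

Nullable set: {E, K}.
S -> Kh: K nullable, giving Kh | h.
S -> jK: K nullable, giving j | jK.
Drop E -> λ.
E -> SE: E nullable, giving S | SE.
K -> E: E nullable, giving E.
Unchanged (no nullable symbols): S -> h; E -> g; K -> h; K -> hjh.

S -> h | j | Kh | jK; E -> S | g | SE; K -> E | h | hjh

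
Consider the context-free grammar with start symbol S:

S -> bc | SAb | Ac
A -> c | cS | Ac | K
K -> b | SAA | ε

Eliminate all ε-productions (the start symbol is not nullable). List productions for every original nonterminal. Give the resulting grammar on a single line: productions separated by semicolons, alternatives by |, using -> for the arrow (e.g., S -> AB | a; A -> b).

S -> c | Ac | Sb | bc | SAb; A -> K | c | Ac | cS; K -> S | b | SA | SAA

Nullable set: {A, K}.
S -> Ac: A nullable, giving Ac | c.
S -> SAb: A nullable, giving SAb | Sb.
A -> Ac: A nullable, giving Ac | c.
A -> K: K nullable, giving K.
Drop K -> ε.
K -> SAA: A, A nullable, giving S | SA | SAA.
Unchanged (no nullable symbols): S -> bc; A -> c; A -> cS; K -> b.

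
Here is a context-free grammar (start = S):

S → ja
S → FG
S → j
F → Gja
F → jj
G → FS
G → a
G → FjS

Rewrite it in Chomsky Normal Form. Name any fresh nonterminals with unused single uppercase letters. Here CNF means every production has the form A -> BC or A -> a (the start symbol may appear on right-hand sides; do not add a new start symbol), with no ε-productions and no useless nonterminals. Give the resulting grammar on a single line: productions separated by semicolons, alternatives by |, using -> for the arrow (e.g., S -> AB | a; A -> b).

No ε-productions.
No unit productions to eliminate.
TERM: introduce B -> a, A -> j and substitute in every rule of length ≥2.
BIN: F -> GAB becomes F -> GC, C -> AB; G -> FAS becomes G -> FD, D -> AS.

S -> j | AB | FG; A -> j; B -> a; C -> AB; D -> AS; F -> AA | GC; G -> a | FD | FS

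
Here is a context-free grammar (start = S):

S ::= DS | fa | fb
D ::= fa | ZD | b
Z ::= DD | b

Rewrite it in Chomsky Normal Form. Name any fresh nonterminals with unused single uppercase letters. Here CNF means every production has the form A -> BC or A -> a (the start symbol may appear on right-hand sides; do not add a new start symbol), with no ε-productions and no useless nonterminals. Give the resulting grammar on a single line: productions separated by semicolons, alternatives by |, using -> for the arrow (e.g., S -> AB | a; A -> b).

No ε-productions.
No unit productions to eliminate.
TERM: introduce B -> a, C -> b, A -> f and substitute in every rule of length ≥2.

S -> AB | AC | DS; A -> f; B -> a; C -> b; D -> b | AB | ZD; Z -> b | DD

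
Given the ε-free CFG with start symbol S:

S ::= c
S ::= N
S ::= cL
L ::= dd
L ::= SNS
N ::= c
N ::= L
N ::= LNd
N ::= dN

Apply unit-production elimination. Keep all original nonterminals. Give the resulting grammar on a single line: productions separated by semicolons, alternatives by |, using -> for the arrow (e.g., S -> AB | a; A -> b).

S -> c | cL | dN | dd | LNd | SNS; L -> dd | SNS; N -> c | dN | dd | LNd | SNS

Unit productions: N->L, S->N.
Unit pairs (A ⇒* B via units): (N,L), (S,L), (S,N).
S: inherits non-unit rules of {L, N, S} → LNd | SNS | c | cL | dN | dd.
L: inherits non-unit rules of {L} → SNS | dd.
N: inherits non-unit rules of {L, N} → LNd | SNS | c | dN | dd.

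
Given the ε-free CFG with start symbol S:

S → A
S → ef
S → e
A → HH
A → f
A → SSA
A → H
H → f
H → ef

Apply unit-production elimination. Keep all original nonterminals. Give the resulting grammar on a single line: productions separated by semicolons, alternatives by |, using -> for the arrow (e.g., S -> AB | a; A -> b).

S -> e | f | HH | ef | SSA; A -> f | HH | ef | SSA; H -> f | ef

Unit productions: A->H, S->A.
Unit pairs (A ⇒* B via units): (A,H), (S,A), (S,H).
S: inherits non-unit rules of {A, H, S} → HH | SSA | e | ef | f.
A: inherits non-unit rules of {A, H} → HH | SSA | ef | f.
H: inherits non-unit rules of {H} → ef | f.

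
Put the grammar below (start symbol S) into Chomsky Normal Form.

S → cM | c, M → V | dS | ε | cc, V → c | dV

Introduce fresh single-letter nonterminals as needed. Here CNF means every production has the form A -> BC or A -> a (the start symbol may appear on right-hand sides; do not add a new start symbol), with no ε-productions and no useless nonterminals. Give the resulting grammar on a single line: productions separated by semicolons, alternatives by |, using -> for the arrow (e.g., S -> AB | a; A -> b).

Nullable: {M}; after ε-elimination: S -> c | cM; M -> V | cc | dS; V -> c | dV.
After unit-elimination: S -> c | cM; M -> c | cc | dS | dV; V -> c | dV.
TERM: introduce A -> c, B -> d and substitute in every rule of length ≥2.

S -> c | AM; A -> c; B -> d; M -> c | AA | BS | BV; V -> c | BV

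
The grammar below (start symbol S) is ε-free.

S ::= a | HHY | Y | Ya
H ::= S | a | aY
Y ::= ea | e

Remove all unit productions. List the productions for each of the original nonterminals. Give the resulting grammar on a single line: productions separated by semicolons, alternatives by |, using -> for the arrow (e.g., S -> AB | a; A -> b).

Unit productions: H->S, S->Y.
Unit pairs (A ⇒* B via units): (H,S), (H,Y), (S,Y).
S: inherits non-unit rules of {S, Y} → HHY | Ya | a | e | ea.
H: inherits non-unit rules of {H, S, Y} → HHY | Ya | a | aY | e | ea.
Y: inherits non-unit rules of {Y} → e | ea.

S -> a | e | Ya | ea | HHY; H -> a | e | Ya | aY | ea | HHY; Y -> e | ea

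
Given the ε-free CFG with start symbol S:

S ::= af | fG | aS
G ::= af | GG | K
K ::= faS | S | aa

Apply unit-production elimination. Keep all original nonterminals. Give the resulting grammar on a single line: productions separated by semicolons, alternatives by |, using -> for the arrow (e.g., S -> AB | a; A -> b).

Unit productions: G->K, K->S.
Unit pairs (A ⇒* B via units): (G,K), (G,S), (K,S).
S: inherits non-unit rules of {S} → aS | af | fG.
G: inherits non-unit rules of {G, K, S} → GG | aS | aa | af | fG | faS.
K: inherits non-unit rules of {K, S} → aS | aa | af | fG | faS.

S -> aS | af | fG; G -> GG | aS | aa | af | fG | faS; K -> aS | aa | af | fG | faS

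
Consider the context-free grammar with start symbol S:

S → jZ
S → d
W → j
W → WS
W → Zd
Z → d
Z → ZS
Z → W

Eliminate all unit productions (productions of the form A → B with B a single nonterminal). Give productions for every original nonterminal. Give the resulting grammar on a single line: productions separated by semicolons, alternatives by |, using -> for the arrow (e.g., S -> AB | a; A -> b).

S -> d | jZ; W -> j | WS | Zd; Z -> d | j | WS | ZS | Zd

Unit productions: Z->W.
Unit pairs (A ⇒* B via units): (Z,W).
S: inherits non-unit rules of {S} → d | jZ.
W: inherits non-unit rules of {W} → WS | Zd | j.
Z: inherits non-unit rules of {W, Z} → WS | ZS | Zd | d | j.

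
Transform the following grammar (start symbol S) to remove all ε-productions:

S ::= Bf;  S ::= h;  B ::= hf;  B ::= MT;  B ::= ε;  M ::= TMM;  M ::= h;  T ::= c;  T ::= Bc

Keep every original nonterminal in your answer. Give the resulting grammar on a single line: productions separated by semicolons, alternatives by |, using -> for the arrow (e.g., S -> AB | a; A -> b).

Nullable set: {B}.
S -> Bf: B nullable, giving Bf | f.
Drop B -> ε.
T -> Bc: B nullable, giving Bc | c.
Unchanged (no nullable symbols): S -> h; B -> MT; B -> hf; M -> TMM; M -> h; T -> c.

S -> f | h | Bf; B -> MT | hf; M -> h | TMM; T -> c | Bc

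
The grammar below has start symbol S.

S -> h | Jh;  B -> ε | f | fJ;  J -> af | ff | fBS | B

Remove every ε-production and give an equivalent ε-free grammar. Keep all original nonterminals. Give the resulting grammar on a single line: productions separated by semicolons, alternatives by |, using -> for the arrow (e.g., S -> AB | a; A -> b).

S -> h | Jh; B -> f | fJ; J -> B | af | fS | ff | fBS

Nullable set: {B, J}.
S -> Jh: J nullable, giving Jh | h.
Drop B -> ε.
B -> fJ: J nullable, giving f | fJ.
J -> B: B nullable, giving B.
J -> fBS: B nullable, giving fBS | fS.
Unchanged (no nullable symbols): S -> h; B -> f; J -> af; J -> ff.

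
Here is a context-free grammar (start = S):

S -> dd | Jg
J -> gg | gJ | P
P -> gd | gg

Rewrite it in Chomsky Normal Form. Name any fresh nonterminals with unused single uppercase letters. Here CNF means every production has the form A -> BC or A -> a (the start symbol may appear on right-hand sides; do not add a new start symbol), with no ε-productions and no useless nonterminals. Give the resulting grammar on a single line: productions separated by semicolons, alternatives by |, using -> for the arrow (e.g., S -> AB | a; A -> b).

S -> BB | JA; A -> g; B -> d; J -> AA | AB | AJ

No ε-productions.
After unit-elimination: S -> Jg | dd; J -> gJ | gd | gg; P -> gd | gg.
TERM: introduce B -> d, A -> g and substitute in every rule of length ≥2.
Drop unreachable/unproductive: P.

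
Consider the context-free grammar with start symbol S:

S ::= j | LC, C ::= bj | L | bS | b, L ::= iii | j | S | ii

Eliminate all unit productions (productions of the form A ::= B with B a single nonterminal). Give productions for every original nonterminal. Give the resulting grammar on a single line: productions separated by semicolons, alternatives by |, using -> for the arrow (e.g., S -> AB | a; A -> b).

S -> j | LC; C -> b | j | LC | bS | bj | ii | iii; L -> j | LC | ii | iii

Unit productions: C->L, L->S.
Unit pairs (A ⇒* B via units): (C,L), (C,S), (L,S).
S: inherits non-unit rules of {S} → LC | j.
C: inherits non-unit rules of {C, L, S} → LC | b | bS | bj | ii | iii | j.
L: inherits non-unit rules of {L, S} → LC | ii | iii | j.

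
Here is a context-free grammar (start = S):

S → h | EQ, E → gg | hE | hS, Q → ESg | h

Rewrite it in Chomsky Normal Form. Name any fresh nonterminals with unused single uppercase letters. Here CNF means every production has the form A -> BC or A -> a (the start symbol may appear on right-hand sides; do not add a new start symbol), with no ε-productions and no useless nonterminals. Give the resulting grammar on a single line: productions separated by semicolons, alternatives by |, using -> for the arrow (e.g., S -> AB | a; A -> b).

No ε-productions.
No unit productions to eliminate.
TERM: introduce A -> g, B -> h and substitute in every rule of length ≥2.
BIN: Q -> ESA becomes Q -> EC, C -> SA.

S -> h | EQ; A -> g; B -> h; C -> SA; E -> AA | BE | BS; Q -> h | EC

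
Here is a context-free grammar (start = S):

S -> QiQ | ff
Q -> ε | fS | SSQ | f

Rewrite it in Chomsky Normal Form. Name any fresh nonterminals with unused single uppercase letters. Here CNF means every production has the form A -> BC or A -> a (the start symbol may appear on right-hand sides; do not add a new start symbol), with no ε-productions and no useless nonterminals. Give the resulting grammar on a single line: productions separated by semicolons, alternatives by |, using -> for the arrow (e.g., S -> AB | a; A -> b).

Nullable: {Q}; after ε-elimination: S -> i | Qi | ff | iQ | QiQ; Q -> f | SS | fS | SSQ.
No unit productions to eliminate.
TERM: introduce A -> f, B -> i and substitute in every rule of length ≥2.
BIN: Q -> SSQ becomes Q -> SC, C -> SQ; S -> QBQ becomes S -> QD, D -> BQ.

S -> i | AA | BQ | QB | QD; A -> f; B -> i; C -> SQ; D -> BQ; Q -> f | AS | SC | SS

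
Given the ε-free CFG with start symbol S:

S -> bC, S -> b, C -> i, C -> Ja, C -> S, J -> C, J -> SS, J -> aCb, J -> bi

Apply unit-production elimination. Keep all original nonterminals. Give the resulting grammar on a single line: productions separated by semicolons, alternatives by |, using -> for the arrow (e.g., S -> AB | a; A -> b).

Unit productions: C->S, J->C.
Unit pairs (A ⇒* B via units): (C,S), (J,C), (J,S).
S: inherits non-unit rules of {S} → b | bC.
C: inherits non-unit rules of {C, S} → Ja | b | bC | i.
J: inherits non-unit rules of {C, J, S} → Ja | SS | aCb | b | bC | bi | i.

S -> b | bC; C -> b | i | Ja | bC; J -> b | i | Ja | SS | bC | bi | aCb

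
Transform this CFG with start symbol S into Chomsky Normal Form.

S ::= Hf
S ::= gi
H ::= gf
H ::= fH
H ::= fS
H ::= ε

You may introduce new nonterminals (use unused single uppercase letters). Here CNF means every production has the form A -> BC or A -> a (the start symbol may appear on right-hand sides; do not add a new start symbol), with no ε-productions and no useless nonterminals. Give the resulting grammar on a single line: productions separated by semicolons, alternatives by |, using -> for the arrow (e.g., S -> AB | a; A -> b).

S -> f | BC | HA; A -> f; B -> g; C -> i; H -> f | AH | AS | BA

Nullable: {H}; after ε-elimination: S -> f | Hf | gi; H -> f | fH | fS | gf.
No unit productions to eliminate.
TERM: introduce A -> f, B -> g, C -> i and substitute in every rule of length ≥2.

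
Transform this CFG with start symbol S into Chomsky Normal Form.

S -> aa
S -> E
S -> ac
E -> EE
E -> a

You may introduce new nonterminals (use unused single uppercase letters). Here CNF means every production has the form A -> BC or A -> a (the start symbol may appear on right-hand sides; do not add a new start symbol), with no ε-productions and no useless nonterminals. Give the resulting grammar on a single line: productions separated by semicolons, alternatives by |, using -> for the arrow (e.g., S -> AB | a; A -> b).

No ε-productions.
After unit-elimination: S -> a | EE | aa | ac; E -> a | EE.
TERM: introduce A -> a, B -> c and substitute in every rule of length ≥2.

S -> a | AA | AB | EE; A -> a; B -> c; E -> a | EE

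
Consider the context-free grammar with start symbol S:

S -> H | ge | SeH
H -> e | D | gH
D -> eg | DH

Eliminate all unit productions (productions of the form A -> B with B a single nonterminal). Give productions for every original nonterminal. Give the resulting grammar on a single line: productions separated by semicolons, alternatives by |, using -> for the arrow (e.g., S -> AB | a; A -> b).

S -> e | DH | eg | gH | ge | SeH; D -> DH | eg; H -> e | DH | eg | gH

Unit productions: H->D, S->H.
Unit pairs (A ⇒* B via units): (H,D), (S,D), (S,H).
S: inherits non-unit rules of {D, H, S} → DH | SeH | e | eg | gH | ge.
D: inherits non-unit rules of {D} → DH | eg.
H: inherits non-unit rules of {D, H} → DH | e | eg | gH.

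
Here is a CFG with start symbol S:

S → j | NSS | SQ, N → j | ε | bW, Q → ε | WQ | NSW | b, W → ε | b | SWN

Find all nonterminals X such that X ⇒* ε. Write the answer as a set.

Directly nullable (have an ε-rule): {N, Q, W}.
Not nullable: S — each has a terminal in every rule's right-hand side or depends on a non-nullable symbol.

{N, Q, W}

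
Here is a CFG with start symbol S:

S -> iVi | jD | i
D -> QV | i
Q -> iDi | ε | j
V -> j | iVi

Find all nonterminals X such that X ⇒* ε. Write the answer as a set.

Directly nullable (have an ε-rule): {Q}.
Not nullable: D, S, V — each has a terminal in every rule's right-hand side or depends on a non-nullable symbol.

{Q}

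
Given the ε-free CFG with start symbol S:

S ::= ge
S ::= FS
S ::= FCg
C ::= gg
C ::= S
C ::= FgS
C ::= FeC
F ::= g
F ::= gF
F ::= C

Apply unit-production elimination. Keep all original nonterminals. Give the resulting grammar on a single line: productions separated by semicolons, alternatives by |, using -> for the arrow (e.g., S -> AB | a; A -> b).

S -> FS | ge | FCg; C -> FS | ge | gg | FCg | FeC | FgS; F -> g | FS | gF | ge | gg | FCg | FeC | FgS

Unit productions: C->S, F->C.
Unit pairs (A ⇒* B via units): (C,S), (F,C), (F,S).
S: inherits non-unit rules of {S} → FCg | FS | ge.
C: inherits non-unit rules of {C, S} → FCg | FS | FeC | FgS | ge | gg.
F: inherits non-unit rules of {C, F, S} → FCg | FS | FeC | FgS | g | gF | ge | gg.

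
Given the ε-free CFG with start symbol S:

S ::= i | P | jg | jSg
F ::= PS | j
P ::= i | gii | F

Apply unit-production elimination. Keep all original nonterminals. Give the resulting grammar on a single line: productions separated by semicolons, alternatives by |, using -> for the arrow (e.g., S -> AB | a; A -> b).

S -> i | j | PS | jg | gii | jSg; F -> j | PS; P -> i | j | PS | gii

Unit productions: P->F, S->P.
Unit pairs (A ⇒* B via units): (P,F), (S,F), (S,P).
S: inherits non-unit rules of {F, P, S} → PS | gii | i | j | jSg | jg.
F: inherits non-unit rules of {F} → PS | j.
P: inherits non-unit rules of {F, P} → PS | gii | i | j.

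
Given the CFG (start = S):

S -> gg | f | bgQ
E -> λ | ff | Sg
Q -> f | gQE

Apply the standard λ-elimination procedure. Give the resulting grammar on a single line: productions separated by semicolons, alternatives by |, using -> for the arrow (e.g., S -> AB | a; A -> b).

Nullable set: {E}.
Drop E -> λ.
Q -> gQE: E nullable, giving gQ | gQE.
Unchanged (no nullable symbols): S -> bgQ; S -> f; S -> gg; E -> Sg; E -> ff; Q -> f.

S -> f | gg | bgQ; E -> Sg | ff; Q -> f | gQ | gQE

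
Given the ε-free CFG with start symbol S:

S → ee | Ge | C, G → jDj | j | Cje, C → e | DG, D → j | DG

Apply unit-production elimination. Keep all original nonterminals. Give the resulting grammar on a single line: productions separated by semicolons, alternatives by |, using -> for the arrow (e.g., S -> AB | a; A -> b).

Unit productions: S->C.
Unit pairs (A ⇒* B via units): (S,C).
S: inherits non-unit rules of {C, S} → DG | Ge | e | ee.
C: inherits non-unit rules of {C} → DG | e.
D: inherits non-unit rules of {D} → DG | j.
G: inherits non-unit rules of {G} → Cje | j | jDj.

S -> e | DG | Ge | ee; C -> e | DG; D -> j | DG; G -> j | Cje | jDj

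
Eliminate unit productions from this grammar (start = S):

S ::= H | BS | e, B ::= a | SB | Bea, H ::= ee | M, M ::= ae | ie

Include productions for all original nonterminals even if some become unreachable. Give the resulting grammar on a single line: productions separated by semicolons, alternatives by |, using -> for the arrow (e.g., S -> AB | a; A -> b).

Unit productions: H->M, S->H.
Unit pairs (A ⇒* B via units): (H,M), (S,H), (S,M).
S: inherits non-unit rules of {H, M, S} → BS | ae | e | ee | ie.
B: inherits non-unit rules of {B} → Bea | SB | a.
H: inherits non-unit rules of {H, M} → ae | ee | ie.
M: inherits non-unit rules of {M} → ae | ie.

S -> e | BS | ae | ee | ie; B -> a | SB | Bea; H -> ae | ee | ie; M -> ae | ie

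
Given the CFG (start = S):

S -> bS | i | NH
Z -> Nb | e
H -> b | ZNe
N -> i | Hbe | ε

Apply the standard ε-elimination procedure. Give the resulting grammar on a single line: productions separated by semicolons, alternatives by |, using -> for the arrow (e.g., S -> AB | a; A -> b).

Nullable set: {N}.
S -> NH: N nullable, giving H | NH.
H -> ZNe: N nullable, giving ZNe | Ze.
Drop N -> ε.
Z -> Nb: N nullable, giving Nb | b.
Unchanged (no nullable symbols): S -> bS; S -> i; H -> b; N -> Hbe; N -> i; Z -> e.

S -> H | i | NH | bS; H -> b | Ze | ZNe; N -> i | Hbe; Z -> b | e | Nb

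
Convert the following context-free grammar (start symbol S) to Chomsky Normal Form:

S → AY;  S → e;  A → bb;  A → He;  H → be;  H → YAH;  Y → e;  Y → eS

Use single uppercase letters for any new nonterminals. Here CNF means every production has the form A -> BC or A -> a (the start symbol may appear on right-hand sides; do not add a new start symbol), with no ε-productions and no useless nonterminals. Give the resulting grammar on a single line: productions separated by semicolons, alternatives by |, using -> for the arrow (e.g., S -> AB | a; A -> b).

No ε-productions.
No unit productions to eliminate.
TERM: introduce C -> b, B -> e and substitute in every rule of length ≥2.
BIN: H -> YAH becomes H -> YD, D -> AH.

S -> e | AY; A -> CC | HB; B -> e; C -> b; D -> AH; H -> CB | YD; Y -> e | BS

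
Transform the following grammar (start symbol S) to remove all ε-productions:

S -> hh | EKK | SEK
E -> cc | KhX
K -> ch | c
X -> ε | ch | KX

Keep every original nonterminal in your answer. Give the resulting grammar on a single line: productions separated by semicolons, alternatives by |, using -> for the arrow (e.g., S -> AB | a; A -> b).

S -> hh | EKK | SEK; E -> Kh | cc | KhX; K -> c | ch; X -> K | KX | ch

Nullable set: {X}.
E -> KhX: X nullable, giving Kh | KhX.
Drop X -> ε.
X -> KX: X nullable, giving K | KX.
Unchanged (no nullable symbols): S -> EKK; S -> SEK; S -> hh; E -> cc; K -> c; K -> ch; X -> ch.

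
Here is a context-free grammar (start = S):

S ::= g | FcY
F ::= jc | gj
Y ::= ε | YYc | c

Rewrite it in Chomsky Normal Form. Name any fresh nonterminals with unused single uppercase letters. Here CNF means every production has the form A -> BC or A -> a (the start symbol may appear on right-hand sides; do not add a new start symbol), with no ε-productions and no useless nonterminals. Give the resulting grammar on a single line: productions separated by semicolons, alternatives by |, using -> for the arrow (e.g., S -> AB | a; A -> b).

S -> g | FC | FD; A -> g; B -> j; C -> c; D -> CY; E -> YC; F -> AB | BC; Y -> c | YC | YE

Nullable: {Y}; after ε-elimination: S -> g | Fc | FcY; F -> gj | jc; Y -> c | Yc | YYc.
No unit productions to eliminate.
TERM: introduce C -> c, A -> g, B -> j and substitute in every rule of length ≥2.
BIN: S -> FCY becomes S -> FD, D -> CY; Y -> YYC becomes Y -> YE, E -> YC.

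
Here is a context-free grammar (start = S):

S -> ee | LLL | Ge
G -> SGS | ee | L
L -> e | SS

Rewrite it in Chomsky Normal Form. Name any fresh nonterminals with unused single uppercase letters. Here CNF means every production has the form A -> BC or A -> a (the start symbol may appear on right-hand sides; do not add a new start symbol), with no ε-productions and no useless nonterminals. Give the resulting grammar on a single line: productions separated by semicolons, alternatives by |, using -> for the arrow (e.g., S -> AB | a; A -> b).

No ε-productions.
After unit-elimination: S -> Ge | ee | LLL; G -> e | SS | ee | SGS; L -> e | SS.
TERM: introduce A -> e and substitute in every rule of length ≥2.
BIN: G -> SGS becomes G -> SB, B -> GS; S -> LLL becomes S -> LC, C -> LL.

S -> AA | GA | LC; A -> e; B -> GS; C -> LL; G -> e | AA | SB | SS; L -> e | SS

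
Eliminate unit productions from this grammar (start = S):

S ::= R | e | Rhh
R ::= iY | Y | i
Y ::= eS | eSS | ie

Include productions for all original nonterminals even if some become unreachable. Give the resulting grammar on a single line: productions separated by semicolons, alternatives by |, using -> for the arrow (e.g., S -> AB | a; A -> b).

S -> e | i | eS | iY | ie | Rhh | eSS; R -> i | eS | iY | ie | eSS; Y -> eS | ie | eSS

Unit productions: R->Y, S->R.
Unit pairs (A ⇒* B via units): (R,Y), (S,R), (S,Y).
S: inherits non-unit rules of {R, S, Y} → Rhh | e | eS | eSS | i | iY | ie.
R: inherits non-unit rules of {R, Y} → eS | eSS | i | iY | ie.
Y: inherits non-unit rules of {Y} → eS | eSS | ie.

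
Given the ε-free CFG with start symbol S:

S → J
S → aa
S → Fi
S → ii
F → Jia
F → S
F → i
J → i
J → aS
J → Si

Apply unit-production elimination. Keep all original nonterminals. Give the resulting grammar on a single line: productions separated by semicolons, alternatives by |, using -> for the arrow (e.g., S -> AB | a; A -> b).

Unit productions: F->S, S->J.
Unit pairs (A ⇒* B via units): (F,J), (F,S), (S,J).
S: inherits non-unit rules of {J, S} → Fi | Si | aS | aa | i | ii.
F: inherits non-unit rules of {F, J, S} → Fi | Jia | Si | aS | aa | i | ii.
J: inherits non-unit rules of {J} → Si | aS | i.

S -> i | Fi | Si | aS | aa | ii; F -> i | Fi | Si | aS | aa | ii | Jia; J -> i | Si | aS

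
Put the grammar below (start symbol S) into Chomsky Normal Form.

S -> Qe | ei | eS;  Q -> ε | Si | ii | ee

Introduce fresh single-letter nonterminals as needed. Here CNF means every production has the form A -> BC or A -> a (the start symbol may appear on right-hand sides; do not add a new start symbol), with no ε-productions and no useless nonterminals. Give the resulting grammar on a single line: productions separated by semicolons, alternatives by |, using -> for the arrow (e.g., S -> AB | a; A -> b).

S -> e | BA | BS | QB; A -> i; B -> e; Q -> AA | BB | SA

Nullable: {Q}; after ε-elimination: S -> e | Qe | eS | ei; Q -> Si | ee | ii.
No unit productions to eliminate.
TERM: introduce B -> e, A -> i and substitute in every rule of length ≥2.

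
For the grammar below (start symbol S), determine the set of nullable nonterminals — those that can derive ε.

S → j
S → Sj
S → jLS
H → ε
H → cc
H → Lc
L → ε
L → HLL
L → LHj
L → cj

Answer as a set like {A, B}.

{H, L}

Directly nullable (have an ε-rule): {H, L}.
Not nullable: S — each has a terminal in every rule's right-hand side or depends on a non-nullable symbol.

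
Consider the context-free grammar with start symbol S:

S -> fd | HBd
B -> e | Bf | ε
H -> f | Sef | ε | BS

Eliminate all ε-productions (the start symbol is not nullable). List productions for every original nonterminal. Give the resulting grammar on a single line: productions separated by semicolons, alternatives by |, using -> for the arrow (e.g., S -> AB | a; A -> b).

Nullable set: {B, H}.
S -> HBd: H, B nullable, giving Bd | HBd | Hd | d.
Drop B -> ε.
B -> Bf: B nullable, giving Bf | f.
Drop H -> ε.
H -> BS: B nullable, giving BS | S.
Unchanged (no nullable symbols): S -> fd; B -> e; H -> Sef; H -> f.

S -> d | Bd | Hd | fd | HBd; B -> e | f | Bf; H -> S | f | BS | Sef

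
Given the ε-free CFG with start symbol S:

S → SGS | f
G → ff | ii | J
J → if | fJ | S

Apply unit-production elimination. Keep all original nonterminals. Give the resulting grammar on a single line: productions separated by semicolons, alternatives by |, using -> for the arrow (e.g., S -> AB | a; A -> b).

Unit productions: G->J, J->S.
Unit pairs (A ⇒* B via units): (G,J), (G,S), (J,S).
S: inherits non-unit rules of {S} → SGS | f.
G: inherits non-unit rules of {G, J, S} → SGS | f | fJ | ff | if | ii.
J: inherits non-unit rules of {J, S} → SGS | f | fJ | if.

S -> f | SGS; G -> f | fJ | ff | if | ii | SGS; J -> f | fJ | if | SGS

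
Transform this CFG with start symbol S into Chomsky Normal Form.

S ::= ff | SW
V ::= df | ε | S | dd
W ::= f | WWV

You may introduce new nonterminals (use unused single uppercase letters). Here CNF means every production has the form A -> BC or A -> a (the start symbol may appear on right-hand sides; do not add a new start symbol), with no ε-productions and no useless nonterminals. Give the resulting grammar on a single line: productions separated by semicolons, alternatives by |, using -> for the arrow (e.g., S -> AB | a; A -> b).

S -> AA | SW; A -> f; B -> d; C -> WV; V -> AA | BA | BB | SW; W -> f | WC | WW

Nullable: {V}; after ε-elimination: S -> SW | ff; V -> S | dd | df; W -> f | WW | WWV.
After unit-elimination: S -> SW | ff; V -> SW | dd | df | ff; W -> f | WW | WWV.
TERM: introduce B -> d, A -> f and substitute in every rule of length ≥2.
BIN: W -> WWV becomes W -> WC, C -> WV.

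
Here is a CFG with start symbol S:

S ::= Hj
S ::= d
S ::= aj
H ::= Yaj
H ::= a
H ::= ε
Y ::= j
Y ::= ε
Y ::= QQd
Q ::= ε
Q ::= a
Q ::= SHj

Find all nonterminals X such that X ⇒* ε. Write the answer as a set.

Directly nullable (have an ε-rule): {H, Q, Y}.
Not nullable: S — each has a terminal in every rule's right-hand side or depends on a non-nullable symbol.

{H, Q, Y}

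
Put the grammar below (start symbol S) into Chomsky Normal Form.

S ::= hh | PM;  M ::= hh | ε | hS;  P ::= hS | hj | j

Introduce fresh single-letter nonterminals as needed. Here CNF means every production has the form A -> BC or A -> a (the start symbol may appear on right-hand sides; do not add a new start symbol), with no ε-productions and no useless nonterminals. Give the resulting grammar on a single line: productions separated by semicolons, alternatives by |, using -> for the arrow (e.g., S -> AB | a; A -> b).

S -> j | AA | AB | AS | PM; A -> h; B -> j; M -> AA | AS; P -> j | AB | AS

Nullable: {M}; after ε-elimination: S -> P | PM | hh; M -> hS | hh; P -> j | hS | hj.
After unit-elimination: S -> j | PM | hS | hh | hj; M -> hS | hh; P -> j | hS | hj.
TERM: introduce A -> h, B -> j and substitute in every rule of length ≥2.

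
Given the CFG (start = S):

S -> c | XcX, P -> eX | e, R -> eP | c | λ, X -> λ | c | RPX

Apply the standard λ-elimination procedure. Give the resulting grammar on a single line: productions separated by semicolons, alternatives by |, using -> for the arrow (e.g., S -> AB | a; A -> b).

Nullable set: {R, X}.
S -> XcX: X, X nullable, giving Xc | XcX | c | cX.
P -> eX: X nullable, giving e | eX.
Drop R -> λ.
Drop X -> λ.
X -> RPX: R, X nullable, giving P | PX | RP | RPX.
Unchanged (no nullable symbols): S -> c; P -> e; R -> c; R -> eP; X -> c.

S -> c | Xc | cX | XcX; P -> e | eX; R -> c | eP; X -> P | c | PX | RP | RPX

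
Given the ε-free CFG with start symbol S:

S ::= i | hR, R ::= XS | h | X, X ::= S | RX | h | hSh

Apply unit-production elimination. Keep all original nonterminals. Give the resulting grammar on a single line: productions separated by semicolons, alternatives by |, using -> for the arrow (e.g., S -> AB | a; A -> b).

S -> i | hR; R -> h | i | RX | XS | hR | hSh; X -> h | i | RX | hR | hSh

Unit productions: R->X, X->S.
Unit pairs (A ⇒* B via units): (R,S), (R,X), (X,S).
S: inherits non-unit rules of {S} → hR | i.
R: inherits non-unit rules of {R, S, X} → RX | XS | h | hR | hSh | i.
X: inherits non-unit rules of {S, X} → RX | h | hR | hSh | i.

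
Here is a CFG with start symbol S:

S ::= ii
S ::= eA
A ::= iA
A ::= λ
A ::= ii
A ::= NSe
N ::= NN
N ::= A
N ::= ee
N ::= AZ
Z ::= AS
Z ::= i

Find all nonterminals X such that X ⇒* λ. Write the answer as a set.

{A, N}

Directly nullable (have an ε-rule): {A}.
N is nullable via N -> A (every symbol on the right is already known nullable).
Not nullable: S, Z — each has a terminal in every rule's right-hand side or depends on a non-nullable symbol.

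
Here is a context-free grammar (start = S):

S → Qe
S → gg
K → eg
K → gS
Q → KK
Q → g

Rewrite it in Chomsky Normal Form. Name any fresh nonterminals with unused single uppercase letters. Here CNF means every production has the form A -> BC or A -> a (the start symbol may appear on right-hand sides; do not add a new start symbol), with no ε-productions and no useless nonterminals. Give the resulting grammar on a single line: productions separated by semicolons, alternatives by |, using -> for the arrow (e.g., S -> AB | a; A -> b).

S -> BB | QA; A -> e; B -> g; K -> AB | BS; Q -> g | KK

No ε-productions.
No unit productions to eliminate.
TERM: introduce A -> e, B -> g and substitute in every rule of length ≥2.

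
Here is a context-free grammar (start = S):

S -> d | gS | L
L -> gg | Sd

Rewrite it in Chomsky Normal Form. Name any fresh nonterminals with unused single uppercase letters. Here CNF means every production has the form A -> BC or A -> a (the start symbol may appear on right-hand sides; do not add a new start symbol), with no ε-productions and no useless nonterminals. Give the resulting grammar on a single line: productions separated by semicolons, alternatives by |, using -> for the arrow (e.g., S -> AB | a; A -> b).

S -> d | BB | BS | SA; A -> d; B -> g

No ε-productions.
After unit-elimination: S -> d | Sd | gS | gg; L -> Sd | gg.
TERM: introduce A -> d, B -> g and substitute in every rule of length ≥2.
Drop unreachable/unproductive: L.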